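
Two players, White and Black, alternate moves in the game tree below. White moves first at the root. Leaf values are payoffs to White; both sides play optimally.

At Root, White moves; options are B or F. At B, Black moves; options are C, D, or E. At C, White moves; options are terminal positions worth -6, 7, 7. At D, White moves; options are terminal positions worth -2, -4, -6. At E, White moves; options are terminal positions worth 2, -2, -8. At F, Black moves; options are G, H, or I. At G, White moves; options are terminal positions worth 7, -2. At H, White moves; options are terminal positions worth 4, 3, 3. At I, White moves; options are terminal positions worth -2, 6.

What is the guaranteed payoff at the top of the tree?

C (White): max(-6, 7, 7) = 7
D (White): max(-2, -4, -6) = -2
E (White): max(2, -2, -8) = 2
B (Black): min(7, -2, 2) = -2
G (White): max(7, -2) = 7
H (White): max(4, 3, 3) = 4
I (White): max(-2, 6) = 6
F (Black): min(7, 4, 6) = 4
Root (White): max(-2, 4) = 4

4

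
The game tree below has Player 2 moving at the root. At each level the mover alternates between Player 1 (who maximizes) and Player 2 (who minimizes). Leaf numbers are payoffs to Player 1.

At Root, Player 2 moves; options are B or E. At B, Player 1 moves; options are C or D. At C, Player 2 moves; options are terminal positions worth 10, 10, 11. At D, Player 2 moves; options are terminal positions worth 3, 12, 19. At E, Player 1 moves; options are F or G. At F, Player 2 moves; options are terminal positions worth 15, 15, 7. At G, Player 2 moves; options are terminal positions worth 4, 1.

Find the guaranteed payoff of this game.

C (Player 2): min(10, 10, 11) = 10
D (Player 2): min(3, 12, 19) = 3
B (Player 1): max(10, 3) = 10
F (Player 2): min(15, 15, 7) = 7
G (Player 2): min(4, 1) = 1
E (Player 1): max(7, 1) = 7
Root (Player 2): min(10, 7) = 7

7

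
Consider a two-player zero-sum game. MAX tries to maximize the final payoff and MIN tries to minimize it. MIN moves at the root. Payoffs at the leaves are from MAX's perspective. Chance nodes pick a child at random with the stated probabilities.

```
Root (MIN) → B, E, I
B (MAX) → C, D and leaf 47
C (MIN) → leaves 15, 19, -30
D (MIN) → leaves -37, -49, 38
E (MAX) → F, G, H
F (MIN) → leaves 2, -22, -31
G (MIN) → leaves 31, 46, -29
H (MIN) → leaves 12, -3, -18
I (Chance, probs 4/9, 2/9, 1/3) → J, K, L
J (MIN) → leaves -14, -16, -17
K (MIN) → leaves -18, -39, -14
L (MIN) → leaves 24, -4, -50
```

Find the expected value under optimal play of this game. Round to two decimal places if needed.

-32.89

C (MIN): min(15, 19, -30) = -30
D (MIN): min(-37, -49, 38) = -49
B (MAX): max(-30, -49, 47) = 47
F (MIN): min(2, -22, -31) = -31
G (MIN): min(31, 46, -29) = -29
H (MIN): min(12, -3, -18) = -18
E (MAX): max(-31, -29, -18) = -18
J (MIN): min(-14, -16, -17) = -17
K (MIN): min(-18, -39, -14) = -39
L (MIN): min(24, -4, -50) = -50
I (Chance): 4/9·-17 + 2/9·-39 + 1/3·-50 = -32.89
Root (MIN): min(47, -18, -32.89) = -32.89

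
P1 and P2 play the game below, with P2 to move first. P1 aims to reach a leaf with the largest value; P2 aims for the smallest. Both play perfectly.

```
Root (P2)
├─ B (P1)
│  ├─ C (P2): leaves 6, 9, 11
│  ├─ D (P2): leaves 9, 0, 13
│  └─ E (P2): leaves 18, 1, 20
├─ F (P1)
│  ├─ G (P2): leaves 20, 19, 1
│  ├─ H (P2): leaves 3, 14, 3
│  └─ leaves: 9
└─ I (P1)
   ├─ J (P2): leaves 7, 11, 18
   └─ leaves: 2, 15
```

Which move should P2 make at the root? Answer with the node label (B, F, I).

C (P2): min(6, 9, 11) = 6
D (P2): min(9, 0, 13) = 0
E (P2): min(18, 1, 20) = 1
B (P1): max(6, 0, 1) = 6
G (P2): min(20, 19, 1) = 1
H (P2): min(3, 14, 3) = 3
F (P1): max(1, 3, 9) = 9
J (P2): min(7, 11, 18) = 7
I (P1): max(7, 2, 15) = 15
Root (P2): min(6, 9, 15) = 6
P2 picks the child with the lowest value: B (value 6).

B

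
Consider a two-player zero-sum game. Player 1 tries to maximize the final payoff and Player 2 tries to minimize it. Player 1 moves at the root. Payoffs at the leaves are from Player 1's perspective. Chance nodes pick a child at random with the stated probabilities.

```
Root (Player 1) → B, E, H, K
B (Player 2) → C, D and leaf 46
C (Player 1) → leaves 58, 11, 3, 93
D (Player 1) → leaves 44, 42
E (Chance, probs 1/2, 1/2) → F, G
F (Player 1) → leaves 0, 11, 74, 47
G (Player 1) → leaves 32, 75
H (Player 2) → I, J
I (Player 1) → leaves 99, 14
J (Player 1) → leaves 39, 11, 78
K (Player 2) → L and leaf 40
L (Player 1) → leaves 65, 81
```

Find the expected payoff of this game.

78

C (Player 1): max(58, 11, 3, 93) = 93
D (Player 1): max(44, 42) = 44
B (Player 2): min(93, 44, 46) = 44
F (Player 1): max(0, 11, 74, 47) = 74
G (Player 1): max(32, 75) = 75
E (Chance): 1/2·74 + 1/2·75 = 74.5
I (Player 1): max(99, 14) = 99
J (Player 1): max(39, 11, 78) = 78
H (Player 2): min(99, 78) = 78
L (Player 1): max(65, 81) = 81
K (Player 2): min(81, 40) = 40
Root (Player 1): max(44, 74.5, 78, 40) = 78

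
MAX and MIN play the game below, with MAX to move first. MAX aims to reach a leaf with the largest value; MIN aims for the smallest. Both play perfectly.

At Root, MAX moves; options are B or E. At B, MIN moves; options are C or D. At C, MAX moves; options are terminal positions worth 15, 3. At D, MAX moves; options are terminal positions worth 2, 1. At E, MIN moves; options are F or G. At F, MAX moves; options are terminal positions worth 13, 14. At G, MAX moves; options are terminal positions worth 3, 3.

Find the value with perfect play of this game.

C (MAX): max(15, 3) = 15
D (MAX): max(2, 1) = 2
B (MIN): min(15, 2) = 2
F (MAX): max(13, 14) = 14
G (MAX): max(3, 3) = 3
E (MIN): min(14, 3) = 3
Root (MAX): max(2, 3) = 3

3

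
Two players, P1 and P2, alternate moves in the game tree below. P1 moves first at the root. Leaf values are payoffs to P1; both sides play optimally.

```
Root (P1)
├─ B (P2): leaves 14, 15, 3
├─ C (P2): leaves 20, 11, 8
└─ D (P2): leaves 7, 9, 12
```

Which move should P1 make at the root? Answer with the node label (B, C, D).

C

B (P2): min(14, 15, 3) = 3
C (P2): min(20, 11, 8) = 8
D (P2): min(7, 9, 12) = 7
Root (P1): max(3, 8, 7) = 8
P1 picks the child with the highest value: C (value 8).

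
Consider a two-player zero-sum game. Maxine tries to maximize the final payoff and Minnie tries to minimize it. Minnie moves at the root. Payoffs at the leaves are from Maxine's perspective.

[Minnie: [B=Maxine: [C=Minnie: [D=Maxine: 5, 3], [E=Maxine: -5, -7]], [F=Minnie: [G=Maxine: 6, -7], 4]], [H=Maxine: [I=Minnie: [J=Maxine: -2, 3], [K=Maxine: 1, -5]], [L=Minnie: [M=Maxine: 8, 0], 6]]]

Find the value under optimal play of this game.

4

D (Maxine): max(5, 3) = 5
E (Maxine): max(-5, -7) = -5
C (Minnie): min(5, -5) = -5
G (Maxine): max(6, -7) = 6
F (Minnie): min(6, 4) = 4
B (Maxine): max(-5, 4) = 4
J (Maxine): max(-2, 3) = 3
K (Maxine): max(1, -5) = 1
I (Minnie): min(3, 1) = 1
M (Maxine): max(8, 0) = 8
L (Minnie): min(8, 6) = 6
H (Maxine): max(1, 6) = 6
Root (Minnie): min(4, 6) = 4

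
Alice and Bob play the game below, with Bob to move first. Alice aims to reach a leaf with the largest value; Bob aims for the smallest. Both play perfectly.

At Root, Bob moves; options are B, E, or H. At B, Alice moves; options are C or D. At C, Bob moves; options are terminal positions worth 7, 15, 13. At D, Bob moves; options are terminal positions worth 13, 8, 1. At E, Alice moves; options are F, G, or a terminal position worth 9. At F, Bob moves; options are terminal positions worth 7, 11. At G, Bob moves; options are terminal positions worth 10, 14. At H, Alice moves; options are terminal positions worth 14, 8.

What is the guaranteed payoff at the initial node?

7

C (Bob): min(7, 15, 13) = 7
D (Bob): min(13, 8, 1) = 1
B (Alice): max(7, 1) = 7
F (Bob): min(7, 11) = 7
G (Bob): min(10, 14) = 10
E (Alice): max(7, 10, 9) = 10
H (Alice): max(14, 8) = 14
Root (Bob): min(7, 10, 14) = 7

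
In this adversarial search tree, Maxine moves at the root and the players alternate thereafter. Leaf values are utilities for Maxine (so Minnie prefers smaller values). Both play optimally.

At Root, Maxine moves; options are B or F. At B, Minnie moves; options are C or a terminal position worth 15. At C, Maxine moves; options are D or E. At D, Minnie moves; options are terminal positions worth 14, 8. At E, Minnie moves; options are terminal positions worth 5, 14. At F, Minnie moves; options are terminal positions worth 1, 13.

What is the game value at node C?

D: min(14, 8) = 8
E: min(5, 14) = 5
C: max(8, 5) = 8

8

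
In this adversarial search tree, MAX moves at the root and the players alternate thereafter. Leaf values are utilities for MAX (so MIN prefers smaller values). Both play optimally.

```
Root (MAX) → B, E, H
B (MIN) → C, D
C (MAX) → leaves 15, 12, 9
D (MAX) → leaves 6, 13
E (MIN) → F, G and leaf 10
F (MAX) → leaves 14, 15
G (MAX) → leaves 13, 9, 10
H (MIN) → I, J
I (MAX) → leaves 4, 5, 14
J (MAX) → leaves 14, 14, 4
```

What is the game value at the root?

C (MAX): max(15, 12, 9) = 15
D (MAX): max(6, 13) = 13
B (MIN): min(15, 13) = 13
F (MAX): max(14, 15) = 15
G (MAX): max(13, 9, 10) = 13
E (MIN): min(15, 13, 10) = 10
I (MAX): max(4, 5, 14) = 14
J (MAX): max(14, 14, 4) = 14
H (MIN): min(14, 14) = 14
Root (MAX): max(13, 10, 14) = 14

14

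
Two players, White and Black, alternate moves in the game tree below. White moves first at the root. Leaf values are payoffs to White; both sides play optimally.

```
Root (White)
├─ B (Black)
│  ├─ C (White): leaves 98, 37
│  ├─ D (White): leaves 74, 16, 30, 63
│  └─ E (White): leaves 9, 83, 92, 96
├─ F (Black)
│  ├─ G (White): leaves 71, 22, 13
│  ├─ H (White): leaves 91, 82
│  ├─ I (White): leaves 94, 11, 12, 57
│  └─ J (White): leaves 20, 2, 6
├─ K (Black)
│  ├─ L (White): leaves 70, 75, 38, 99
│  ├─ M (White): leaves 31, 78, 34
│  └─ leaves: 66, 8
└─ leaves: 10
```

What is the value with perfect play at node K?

L: max(70, 75, 38, 99) = 99
M: max(31, 78, 34) = 78
K: min(99, 78, 66, 8) = 8

8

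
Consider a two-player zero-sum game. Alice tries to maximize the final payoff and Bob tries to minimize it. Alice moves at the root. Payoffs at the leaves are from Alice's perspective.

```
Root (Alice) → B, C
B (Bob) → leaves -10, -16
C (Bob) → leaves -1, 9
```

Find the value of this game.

B (Bob): min(-10, -16) = -16
C (Bob): min(-1, 9) = -1
Root (Alice): max(-16, -1) = -1

-1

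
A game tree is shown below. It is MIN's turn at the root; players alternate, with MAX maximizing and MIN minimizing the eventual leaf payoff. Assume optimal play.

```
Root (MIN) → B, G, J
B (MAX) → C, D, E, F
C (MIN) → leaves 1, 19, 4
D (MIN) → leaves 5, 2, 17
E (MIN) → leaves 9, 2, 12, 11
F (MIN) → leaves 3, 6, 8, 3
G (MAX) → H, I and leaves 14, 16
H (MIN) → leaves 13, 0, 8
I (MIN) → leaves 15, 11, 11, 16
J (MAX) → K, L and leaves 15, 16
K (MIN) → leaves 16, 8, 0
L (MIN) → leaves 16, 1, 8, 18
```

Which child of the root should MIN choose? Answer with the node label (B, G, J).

C (MIN): min(1, 19, 4) = 1
D (MIN): min(5, 2, 17) = 2
E (MIN): min(9, 2, 12, 11) = 2
F (MIN): min(3, 6, 8, 3) = 3
B (MAX): max(1, 2, 2, 3) = 3
H (MIN): min(13, 0, 8) = 0
I (MIN): min(15, 11, 11, 16) = 11
G (MAX): max(0, 11, 14, 16) = 16
K (MIN): min(16, 8, 0) = 0
L (MIN): min(16, 1, 8, 18) = 1
J (MAX): max(0, 1, 15, 16) = 16
Root (MIN): min(3, 16, 16) = 3
MIN picks the child with the lowest value: B (value 3).

B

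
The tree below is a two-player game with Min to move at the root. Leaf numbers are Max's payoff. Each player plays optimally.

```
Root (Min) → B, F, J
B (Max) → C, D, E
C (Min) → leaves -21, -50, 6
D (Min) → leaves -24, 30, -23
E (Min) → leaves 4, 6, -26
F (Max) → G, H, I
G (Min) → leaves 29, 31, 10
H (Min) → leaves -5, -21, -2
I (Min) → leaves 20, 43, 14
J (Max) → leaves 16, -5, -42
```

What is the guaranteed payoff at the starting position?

C (Min): min(-21, -50, 6) = -50
D (Min): min(-24, 30, -23) = -24
E (Min): min(4, 6, -26) = -26
B (Max): max(-50, -24, -26) = -24
G (Min): min(29, 31, 10) = 10
H (Min): min(-5, -21, -2) = -21
I (Min): min(20, 43, 14) = 14
F (Max): max(10, -21, 14) = 14
J (Max): max(16, -5, -42) = 16
Root (Min): min(-24, 14, 16) = -24

-24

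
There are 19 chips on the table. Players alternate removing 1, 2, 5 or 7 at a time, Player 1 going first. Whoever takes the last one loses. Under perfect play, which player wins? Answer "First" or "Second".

i:   0  1  2  3  4  5  6  7  8  9 10 11 12 13 14 15 16 17 18 19
     W  L  W  W  L  W  W  L  W  W  L  W  W  L  W  W  L  W  W  L
Position 19 is L, so the second player wins.

Second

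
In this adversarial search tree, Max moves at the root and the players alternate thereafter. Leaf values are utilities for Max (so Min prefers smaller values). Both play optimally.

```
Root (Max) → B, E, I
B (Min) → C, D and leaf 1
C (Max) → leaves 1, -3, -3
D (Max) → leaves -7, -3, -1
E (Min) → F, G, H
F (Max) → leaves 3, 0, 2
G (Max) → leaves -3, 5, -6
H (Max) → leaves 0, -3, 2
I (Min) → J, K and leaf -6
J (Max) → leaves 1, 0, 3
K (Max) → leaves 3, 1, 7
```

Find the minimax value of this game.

2

C (Max): max(1, -3, -3) = 1
D (Max): max(-7, -3, -1) = -1
B (Min): min(1, -1, 1) = -1
F (Max): max(3, 0, 2) = 3
G (Max): max(-3, 5, -6) = 5
H (Max): max(0, -3, 2) = 2
E (Min): min(3, 5, 2) = 2
J (Max): max(1, 0, 3) = 3
K (Max): max(3, 1, 7) = 7
I (Min): min(3, 7, -6) = -6
Root (Max): max(-1, 2, -6) = 2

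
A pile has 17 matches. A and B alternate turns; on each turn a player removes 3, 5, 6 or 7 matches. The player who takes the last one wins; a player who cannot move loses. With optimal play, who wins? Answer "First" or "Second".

First

Positions where the player to move wins (W) vs loses (L):
i:   0  1  2  3  4  5  6  7  8  9 10 11 12 13 14 15 16 17
     L  L  L  W  W  W  W  W  W  W  L  L  L  W  W  W  W  W
Position 17 is W, so the first player wins.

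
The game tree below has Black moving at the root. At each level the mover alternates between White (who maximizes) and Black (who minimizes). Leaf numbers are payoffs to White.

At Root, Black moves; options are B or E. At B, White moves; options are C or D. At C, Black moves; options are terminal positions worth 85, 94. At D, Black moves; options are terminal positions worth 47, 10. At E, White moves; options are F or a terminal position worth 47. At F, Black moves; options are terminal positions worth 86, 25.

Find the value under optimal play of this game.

C (Black): min(85, 94) = 85
D (Black): min(47, 10) = 10
B (White): max(85, 10) = 85
F (Black): min(86, 25) = 25
E (White): max(25, 47) = 47
Root (Black): min(85, 47) = 47

47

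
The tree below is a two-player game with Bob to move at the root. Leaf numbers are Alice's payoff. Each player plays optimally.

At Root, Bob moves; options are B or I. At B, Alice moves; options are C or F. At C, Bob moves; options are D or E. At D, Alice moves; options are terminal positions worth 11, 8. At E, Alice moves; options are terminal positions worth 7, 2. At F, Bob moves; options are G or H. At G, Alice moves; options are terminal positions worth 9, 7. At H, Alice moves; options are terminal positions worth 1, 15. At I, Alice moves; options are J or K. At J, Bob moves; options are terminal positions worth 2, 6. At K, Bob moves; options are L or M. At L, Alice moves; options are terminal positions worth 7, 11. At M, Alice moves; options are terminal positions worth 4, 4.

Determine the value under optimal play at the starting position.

D (Alice): max(11, 8) = 11
E (Alice): max(7, 2) = 7
C (Bob): min(11, 7) = 7
G (Alice): max(9, 7) = 9
H (Alice): max(1, 15) = 15
F (Bob): min(9, 15) = 9
B (Alice): max(7, 9) = 9
J (Bob): min(2, 6) = 2
L (Alice): max(7, 11) = 11
M (Alice): max(4, 4) = 4
K (Bob): min(11, 4) = 4
I (Alice): max(2, 4) = 4
Root (Bob): min(9, 4) = 4

4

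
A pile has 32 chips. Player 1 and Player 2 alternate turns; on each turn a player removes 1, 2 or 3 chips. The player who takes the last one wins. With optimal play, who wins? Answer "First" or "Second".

Second

Compute winning (W) and losing (L) positions by backward induction:
i:   0  1  2  3  4  5  6  7  8  9 10 11 12 13 14 15 16 17 18 19 20 21 22 23 24 25 26 27 28 29 30 31 32
     L  W  W  W  L  W  W  W  L  W  W  W  L  W  W  W  L  W  W  W  L  W  W  W  L  W  W  W  L  W  W  W  L
Position 32 is L, so the second player wins.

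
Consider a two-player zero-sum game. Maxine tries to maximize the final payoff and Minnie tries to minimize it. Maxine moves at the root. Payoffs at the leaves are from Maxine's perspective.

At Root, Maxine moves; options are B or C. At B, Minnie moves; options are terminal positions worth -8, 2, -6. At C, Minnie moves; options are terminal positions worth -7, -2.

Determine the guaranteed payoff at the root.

B (Minnie): min(-8, 2, -6) = -8
C (Minnie): min(-7, -2) = -7
Root (Maxine): max(-8, -7) = -7

-7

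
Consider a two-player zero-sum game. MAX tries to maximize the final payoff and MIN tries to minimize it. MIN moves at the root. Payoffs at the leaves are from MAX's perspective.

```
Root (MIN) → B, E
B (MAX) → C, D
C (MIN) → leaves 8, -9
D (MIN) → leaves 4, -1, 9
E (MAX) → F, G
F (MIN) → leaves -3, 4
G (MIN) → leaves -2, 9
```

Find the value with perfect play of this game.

-2

C (MIN): min(8, -9) = -9
D (MIN): min(4, -1, 9) = -1
B (MAX): max(-9, -1) = -1
F (MIN): min(-3, 4) = -3
G (MIN): min(-2, 9) = -2
E (MAX): max(-3, -2) = -2
Root (MIN): min(-1, -2) = -2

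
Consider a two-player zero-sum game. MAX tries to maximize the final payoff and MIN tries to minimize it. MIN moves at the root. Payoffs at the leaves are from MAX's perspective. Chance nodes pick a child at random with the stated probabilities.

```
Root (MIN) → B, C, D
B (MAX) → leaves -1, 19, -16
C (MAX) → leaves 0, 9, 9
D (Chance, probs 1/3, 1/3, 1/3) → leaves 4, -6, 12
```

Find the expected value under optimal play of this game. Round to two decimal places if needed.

B (MAX): max(-1, 19, -16) = 19
C (MAX): max(0, 9, 9) = 9
D (Chance): 1/3·4 + 1/3·-6 + 1/3·12 = 3.33
Root (MIN): min(19, 9, 3.33) = 3.33

3.33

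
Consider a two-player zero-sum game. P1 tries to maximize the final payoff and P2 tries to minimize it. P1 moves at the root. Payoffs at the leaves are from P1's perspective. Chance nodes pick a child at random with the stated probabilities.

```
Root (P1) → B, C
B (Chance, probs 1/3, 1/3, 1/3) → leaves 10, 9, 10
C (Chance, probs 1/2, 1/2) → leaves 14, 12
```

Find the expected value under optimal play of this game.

13

B (Chance): 1/3·10 + 1/3·9 + 1/3·10 = 9.67
C (Chance): 1/2·14 + 1/2·12 = 13
Root (P1): max(9.67, 13) = 13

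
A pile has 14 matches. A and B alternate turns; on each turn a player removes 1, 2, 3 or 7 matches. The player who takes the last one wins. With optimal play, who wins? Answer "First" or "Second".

Mark each pile size as W (mover wins) or L (mover loses):
i:   0  1  2  3  4  5  6  7  8  9 10 11 12 13 14
     L  W  W  W  L  W  W  W  L  W  W  W  L  W  W
Position 14 is W, so the first player wins.

First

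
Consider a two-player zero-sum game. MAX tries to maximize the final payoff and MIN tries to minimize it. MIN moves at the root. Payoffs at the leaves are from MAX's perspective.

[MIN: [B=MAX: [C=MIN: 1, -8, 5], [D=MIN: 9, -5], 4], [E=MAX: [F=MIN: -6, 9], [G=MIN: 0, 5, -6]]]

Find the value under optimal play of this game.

-6

C (MIN): min(1, -8, 5) = -8
D (MIN): min(9, -5) = -5
B (MAX): max(-8, -5, 4) = 4
F (MIN): min(-6, 9) = -6
G (MIN): min(0, 5, -6) = -6
E (MAX): max(-6, -6) = -6
Root (MIN): min(4, -6) = -6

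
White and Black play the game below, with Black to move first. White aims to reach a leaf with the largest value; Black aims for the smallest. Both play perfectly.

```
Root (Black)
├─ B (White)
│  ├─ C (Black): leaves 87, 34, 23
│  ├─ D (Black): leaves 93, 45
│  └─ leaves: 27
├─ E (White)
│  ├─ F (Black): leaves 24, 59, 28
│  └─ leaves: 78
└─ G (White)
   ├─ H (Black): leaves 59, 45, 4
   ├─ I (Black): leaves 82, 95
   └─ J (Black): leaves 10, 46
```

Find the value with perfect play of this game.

45

C (Black): min(87, 34, 23) = 23
D (Black): min(93, 45) = 45
B (White): max(23, 45, 27) = 45
F (Black): min(24, 59, 28) = 24
E (White): max(24, 78) = 78
H (Black): min(59, 45, 4) = 4
I (Black): min(82, 95) = 82
J (Black): min(10, 46) = 10
G (White): max(4, 82, 10) = 82
Root (Black): min(45, 78, 82) = 45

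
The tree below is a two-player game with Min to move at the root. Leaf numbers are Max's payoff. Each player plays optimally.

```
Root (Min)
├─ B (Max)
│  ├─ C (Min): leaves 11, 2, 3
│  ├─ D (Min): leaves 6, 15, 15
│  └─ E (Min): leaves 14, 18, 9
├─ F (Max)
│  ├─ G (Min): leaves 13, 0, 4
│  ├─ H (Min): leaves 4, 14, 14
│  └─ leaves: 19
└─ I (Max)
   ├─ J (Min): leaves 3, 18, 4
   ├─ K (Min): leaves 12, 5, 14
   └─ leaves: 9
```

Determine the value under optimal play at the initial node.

C (Min): min(11, 2, 3) = 2
D (Min): min(6, 15, 15) = 6
E (Min): min(14, 18, 9) = 9
B (Max): max(2, 6, 9) = 9
G (Min): min(13, 0, 4) = 0
H (Min): min(4, 14, 14) = 4
F (Max): max(0, 4, 19) = 19
J (Min): min(3, 18, 4) = 3
K (Min): min(12, 5, 14) = 5
I (Max): max(3, 5, 9) = 9
Root (Min): min(9, 19, 9) = 9

9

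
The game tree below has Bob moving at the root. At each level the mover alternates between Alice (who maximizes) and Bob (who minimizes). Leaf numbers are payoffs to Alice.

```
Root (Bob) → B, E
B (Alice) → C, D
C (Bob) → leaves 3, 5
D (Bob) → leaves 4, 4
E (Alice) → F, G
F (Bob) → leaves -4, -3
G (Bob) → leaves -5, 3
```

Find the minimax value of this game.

-4

C (Bob): min(3, 5) = 3
D (Bob): min(4, 4) = 4
B (Alice): max(3, 4) = 4
F (Bob): min(-4, -3) = -4
G (Bob): min(-5, 3) = -5
E (Alice): max(-4, -5) = -4
Root (Bob): min(4, -4) = -4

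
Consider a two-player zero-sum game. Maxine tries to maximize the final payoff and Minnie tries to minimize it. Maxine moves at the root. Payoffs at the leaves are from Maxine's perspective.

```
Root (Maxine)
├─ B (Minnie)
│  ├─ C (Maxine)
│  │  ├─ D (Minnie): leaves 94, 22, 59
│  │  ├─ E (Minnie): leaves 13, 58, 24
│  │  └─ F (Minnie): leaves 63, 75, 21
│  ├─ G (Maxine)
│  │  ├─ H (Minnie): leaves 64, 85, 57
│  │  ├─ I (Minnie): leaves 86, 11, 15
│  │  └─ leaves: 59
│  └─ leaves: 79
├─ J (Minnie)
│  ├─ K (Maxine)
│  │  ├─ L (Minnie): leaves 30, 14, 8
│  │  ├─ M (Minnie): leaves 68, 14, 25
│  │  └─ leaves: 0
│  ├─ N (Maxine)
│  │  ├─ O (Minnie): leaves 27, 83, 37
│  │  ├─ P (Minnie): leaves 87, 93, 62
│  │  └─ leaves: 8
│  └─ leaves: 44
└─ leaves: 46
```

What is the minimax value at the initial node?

D (Minnie): min(94, 22, 59) = 22
E (Minnie): min(13, 58, 24) = 13
F (Minnie): min(63, 75, 21) = 21
C (Maxine): max(22, 13, 21) = 22
H (Minnie): min(64, 85, 57) = 57
I (Minnie): min(86, 11, 15) = 11
G (Maxine): max(57, 11, 59) = 59
B (Minnie): min(22, 59, 79) = 22
L (Minnie): min(30, 14, 8) = 8
M (Minnie): min(68, 14, 25) = 14
K (Maxine): max(8, 14, 0) = 14
O (Minnie): min(27, 83, 37) = 27
P (Minnie): min(87, 93, 62) = 62
N (Maxine): max(27, 62, 8) = 62
J (Minnie): min(14, 62, 44) = 14
Root (Maxine): max(22, 14, 46) = 46

46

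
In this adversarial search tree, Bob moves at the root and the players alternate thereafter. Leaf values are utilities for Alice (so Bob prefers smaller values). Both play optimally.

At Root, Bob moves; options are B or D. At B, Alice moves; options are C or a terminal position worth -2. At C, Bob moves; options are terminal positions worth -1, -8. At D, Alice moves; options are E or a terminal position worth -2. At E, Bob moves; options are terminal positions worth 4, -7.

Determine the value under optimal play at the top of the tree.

C (Bob): min(-1, -8) = -8
B (Alice): max(-8, -2) = -2
E (Bob): min(4, -7) = -7
D (Alice): max(-7, -2) = -2
Root (Bob): min(-2, -2) = -2

-2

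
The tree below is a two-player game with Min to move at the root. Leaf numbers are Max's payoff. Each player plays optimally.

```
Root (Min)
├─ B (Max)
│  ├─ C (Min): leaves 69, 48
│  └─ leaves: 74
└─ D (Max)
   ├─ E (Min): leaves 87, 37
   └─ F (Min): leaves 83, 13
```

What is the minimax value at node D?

37

E: min(87, 37) = 37
F: min(83, 13) = 13
D: max(37, 13) = 37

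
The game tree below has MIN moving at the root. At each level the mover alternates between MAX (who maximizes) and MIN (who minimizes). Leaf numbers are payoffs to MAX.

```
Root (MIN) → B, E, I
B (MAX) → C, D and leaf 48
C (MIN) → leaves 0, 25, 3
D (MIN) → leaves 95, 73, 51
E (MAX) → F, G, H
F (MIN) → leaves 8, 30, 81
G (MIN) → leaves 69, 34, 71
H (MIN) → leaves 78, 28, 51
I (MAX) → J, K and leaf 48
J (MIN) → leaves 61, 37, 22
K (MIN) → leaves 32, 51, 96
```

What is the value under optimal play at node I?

J: min(61, 37, 22) = 22
K: min(32, 51, 96) = 32
I: max(22, 32, 48) = 48

48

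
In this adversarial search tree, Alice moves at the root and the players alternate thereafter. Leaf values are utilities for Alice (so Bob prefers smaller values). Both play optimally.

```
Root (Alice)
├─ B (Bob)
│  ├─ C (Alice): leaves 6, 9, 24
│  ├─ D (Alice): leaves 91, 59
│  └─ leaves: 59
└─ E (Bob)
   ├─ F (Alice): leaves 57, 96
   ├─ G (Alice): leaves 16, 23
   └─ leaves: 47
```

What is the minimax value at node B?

24

C: max(6, 9, 24) = 24
D: max(91, 59) = 91
B: min(24, 91, 59) = 24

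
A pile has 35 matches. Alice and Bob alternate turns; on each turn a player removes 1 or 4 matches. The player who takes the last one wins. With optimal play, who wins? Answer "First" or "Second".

W/L table (W = player to move can force a win):
i:   0  1  2  3  4  5  6  7  8  9 10 11 12 13 14 15 16 17 18 19 20 21 22 23 24 25 26 27 28 29 30 31 32 33 34 35
     L  W  L  W  W  L  W  L  W  W  L  W  L  W  W  L  W  L  W  W  L  W  L  W  W  L  W  L  W  W  L  W  L  W  W  L
Position 35 is L, so the second player wins.

Second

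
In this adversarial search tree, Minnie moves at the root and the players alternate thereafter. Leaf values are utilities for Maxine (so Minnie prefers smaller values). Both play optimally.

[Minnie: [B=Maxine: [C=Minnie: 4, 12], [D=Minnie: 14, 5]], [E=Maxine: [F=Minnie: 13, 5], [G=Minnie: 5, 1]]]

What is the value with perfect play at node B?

C: min(4, 12) = 4
D: min(14, 5) = 5
B: max(4, 5) = 5

5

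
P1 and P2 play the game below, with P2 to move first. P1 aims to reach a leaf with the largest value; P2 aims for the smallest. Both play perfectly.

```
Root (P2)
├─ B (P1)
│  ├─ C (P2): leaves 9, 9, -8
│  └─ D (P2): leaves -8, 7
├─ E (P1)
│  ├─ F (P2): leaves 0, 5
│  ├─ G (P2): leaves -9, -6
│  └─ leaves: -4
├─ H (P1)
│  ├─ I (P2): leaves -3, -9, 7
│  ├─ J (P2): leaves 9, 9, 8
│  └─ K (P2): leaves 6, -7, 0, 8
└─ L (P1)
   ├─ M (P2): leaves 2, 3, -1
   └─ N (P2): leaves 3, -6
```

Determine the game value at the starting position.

-8

C (P2): min(9, 9, -8) = -8
D (P2): min(-8, 7) = -8
B (P1): max(-8, -8) = -8
F (P2): min(0, 5) = 0
G (P2): min(-9, -6) = -9
E (P1): max(0, -9, -4) = 0
I (P2): min(-3, -9, 7) = -9
J (P2): min(9, 9, 8) = 8
K (P2): min(6, -7, 0, 8) = -7
H (P1): max(-9, 8, -7) = 8
M (P2): min(2, 3, -1) = -1
N (P2): min(3, -6) = -6
L (P1): max(-1, -6) = -1
Root (P2): min(-8, 0, 8, -1) = -8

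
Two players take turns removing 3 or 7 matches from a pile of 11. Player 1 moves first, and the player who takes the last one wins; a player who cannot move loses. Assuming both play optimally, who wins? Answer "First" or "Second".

Compute winning (W) and losing (L) positions by backward induction:
i:   0  1  2  3  4  5  6  7  8  9 10 11
     L  L  L  W  W  W  L  W  W  W  L  L
Position 11 is L, so the second player wins.

Second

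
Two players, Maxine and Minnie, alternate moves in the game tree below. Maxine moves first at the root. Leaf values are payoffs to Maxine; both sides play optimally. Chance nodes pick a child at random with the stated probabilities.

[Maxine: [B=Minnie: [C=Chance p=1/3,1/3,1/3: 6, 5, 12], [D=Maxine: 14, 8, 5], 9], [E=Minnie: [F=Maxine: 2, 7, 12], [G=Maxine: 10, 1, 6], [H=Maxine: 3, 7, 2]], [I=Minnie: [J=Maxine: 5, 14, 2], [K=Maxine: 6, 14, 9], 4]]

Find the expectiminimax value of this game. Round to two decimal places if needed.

7.67

C (Chance): 1/3·6 + 1/3·5 + 1/3·12 = 7.67
D (Maxine): max(14, 8, 5) = 14
B (Minnie): min(7.67, 14, 9) = 7.67
F (Maxine): max(2, 7, 12) = 12
G (Maxine): max(10, 1, 6) = 10
H (Maxine): max(3, 7, 2) = 7
E (Minnie): min(12, 10, 7) = 7
J (Maxine): max(5, 14, 2) = 14
K (Maxine): max(6, 14, 9) = 14
I (Minnie): min(14, 14, 4) = 4
Root (Maxine): max(7.67, 7, 4) = 7.67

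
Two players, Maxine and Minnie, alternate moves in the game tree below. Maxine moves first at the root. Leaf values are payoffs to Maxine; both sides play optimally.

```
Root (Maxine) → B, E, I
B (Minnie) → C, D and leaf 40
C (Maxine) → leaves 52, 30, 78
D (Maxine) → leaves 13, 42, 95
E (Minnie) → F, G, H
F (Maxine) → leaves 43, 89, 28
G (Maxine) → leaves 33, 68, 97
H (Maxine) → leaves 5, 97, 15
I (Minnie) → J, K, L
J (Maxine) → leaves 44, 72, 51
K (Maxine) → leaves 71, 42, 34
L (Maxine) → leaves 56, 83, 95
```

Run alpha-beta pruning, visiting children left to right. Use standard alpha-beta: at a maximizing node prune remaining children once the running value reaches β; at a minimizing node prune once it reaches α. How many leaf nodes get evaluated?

C [α=-∞,β=+∞]: v=78
D [α=-∞,β=78]: v=95
B [α=-∞,β=+∞]: v=40
F [α=40,β=+∞]: v=89
G [α=40,β=89]: v=97
H [α=40,β=89]: v=97 after child 2 ≥ β → β-cutoff, skip 1
E [α=40,β=+∞]: v=89
J [α=89,β=+∞]: v=72
I [α=89,β=+∞]: v=72 after child 1 ≤ α → α-cutoff, skip 2
Root [α=-∞,β=+∞]: v=89
Leaves evaluated: 18 of 25.

18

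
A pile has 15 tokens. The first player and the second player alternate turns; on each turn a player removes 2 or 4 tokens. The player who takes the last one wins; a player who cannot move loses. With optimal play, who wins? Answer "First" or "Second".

i:   0  1  2  3  4  5  6  7  8  9 10 11 12 13 14 15
     L  L  W  W  W  W  L  L  W  W  W  W  L  L  W  W
Position 15 is W, so the first player wins.

First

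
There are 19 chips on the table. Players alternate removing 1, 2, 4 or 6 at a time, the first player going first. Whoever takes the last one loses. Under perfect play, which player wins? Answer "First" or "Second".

i:   0  1  2  3  4  5  6  7  8  9 10 11 12 13 14 15 16 17 18 19
     W  L  W  W  L  W  W  W  W  L  W  W  L  W  W  W  W  L  W  W
Position 19 is W, so the first player wins.

First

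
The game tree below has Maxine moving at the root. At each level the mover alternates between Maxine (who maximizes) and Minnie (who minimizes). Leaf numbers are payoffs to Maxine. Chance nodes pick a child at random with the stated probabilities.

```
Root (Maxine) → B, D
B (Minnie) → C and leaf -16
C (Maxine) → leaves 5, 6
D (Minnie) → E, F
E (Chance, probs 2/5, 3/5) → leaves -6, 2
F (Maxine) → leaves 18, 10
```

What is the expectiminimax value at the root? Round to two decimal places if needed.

-1.2

C (Maxine): max(5, 6) = 6
B (Minnie): min(6, -16) = -16
E (Chance): 2/5·-6 + 3/5·2 = -1.2
F (Maxine): max(18, 10) = 18
D (Minnie): min(-1.2, 18) = -1.2
Root (Maxine): max(-16, -1.2) = -1.2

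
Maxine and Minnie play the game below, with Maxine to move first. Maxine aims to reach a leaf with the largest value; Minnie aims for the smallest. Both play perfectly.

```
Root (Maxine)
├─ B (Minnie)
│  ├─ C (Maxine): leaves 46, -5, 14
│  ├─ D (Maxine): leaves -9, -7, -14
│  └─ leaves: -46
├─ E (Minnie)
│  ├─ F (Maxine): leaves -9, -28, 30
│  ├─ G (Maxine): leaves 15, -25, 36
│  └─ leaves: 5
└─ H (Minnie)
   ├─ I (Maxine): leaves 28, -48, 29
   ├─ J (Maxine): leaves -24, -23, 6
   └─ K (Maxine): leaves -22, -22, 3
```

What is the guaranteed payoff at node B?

-46

C: max(46, -5, 14) = 46
D: max(-9, -7, -14) = -7
B: min(46, -7, -46) = -46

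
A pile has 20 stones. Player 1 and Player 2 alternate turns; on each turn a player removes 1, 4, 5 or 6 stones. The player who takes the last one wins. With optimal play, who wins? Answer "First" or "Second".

Second

i:   0  1  2  3  4  5  6  7  8  9 10 11 12 13 14 15 16 17 18 19 20
     L  W  L  W  W  W  W  W  W  L  W  L  W  W  W  W  W  W  L  W  L
Position 20 is L, so the second player wins.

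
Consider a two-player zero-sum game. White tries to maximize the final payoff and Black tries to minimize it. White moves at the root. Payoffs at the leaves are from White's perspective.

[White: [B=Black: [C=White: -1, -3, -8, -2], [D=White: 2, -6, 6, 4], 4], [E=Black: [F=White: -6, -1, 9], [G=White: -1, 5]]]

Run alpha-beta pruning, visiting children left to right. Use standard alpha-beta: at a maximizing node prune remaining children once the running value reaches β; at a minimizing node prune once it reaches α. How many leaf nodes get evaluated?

C [α=-∞,β=+∞]: v=-1
D [α=-∞,β=-1]: v=2 after child 1 ≥ β → β-cutoff, skip 3
B [α=-∞,β=+∞]: v=-1
F [α=-1,β=+∞]: v=9
G [α=-1,β=9]: v=5
E [α=-1,β=+∞]: v=5
Root [α=-∞,β=+∞]: v=5
Leaves evaluated: 11 of 14.

11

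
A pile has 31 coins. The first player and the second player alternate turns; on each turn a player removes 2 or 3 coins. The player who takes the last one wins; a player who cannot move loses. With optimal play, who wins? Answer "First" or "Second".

Compute winning (W) and losing (L) positions by backward induction:
i:   0  1  2  3  4  5  6  7  8  9 10 11 12 13 14 15 16 17 18 19 20 21 22 23 24 25 26 27 28 29 30 31
     L  L  W  W  W  L  L  W  W  W  L  L  W  W  W  L  L  W  W  W  L  L  W  W  W  L  L  W  W  W  L  L
Position 31 is L, so the second player wins.

Second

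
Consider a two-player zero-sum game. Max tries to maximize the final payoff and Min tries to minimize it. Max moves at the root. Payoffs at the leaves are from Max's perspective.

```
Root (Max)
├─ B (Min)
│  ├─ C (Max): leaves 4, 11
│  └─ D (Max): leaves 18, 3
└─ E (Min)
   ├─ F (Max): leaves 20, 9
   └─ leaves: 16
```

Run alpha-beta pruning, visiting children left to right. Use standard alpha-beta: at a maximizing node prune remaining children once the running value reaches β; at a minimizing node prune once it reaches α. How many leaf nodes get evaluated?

C [α=-∞,β=+∞]: v=11
D [α=-∞,β=11]: v=18 after child 1 ≥ β → β-cutoff, skip 1
B [α=-∞,β=+∞]: v=11
F [α=11,β=+∞]: v=20
E [α=11,β=+∞]: v=16
Root [α=-∞,β=+∞]: v=16
Leaves evaluated: 6 of 7.

6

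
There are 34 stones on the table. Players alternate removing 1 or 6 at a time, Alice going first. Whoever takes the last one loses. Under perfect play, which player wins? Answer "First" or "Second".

First

W/L table (W = player to move can force a win):
i:   0  1  2  3  4  5  6  7  8  9 10 11 12 13 14 15 16 17 18 19 20 21 22 23 24 25 26 27 28 29 30 31 32 33 34
     W  L  W  L  W  L  W  W  L  W  L  W  L  W  W  L  W  L  W  L  W  W  L  W  L  W  L  W  W  L  W  L  W  L  W
Position 34 is W, so the first player wins.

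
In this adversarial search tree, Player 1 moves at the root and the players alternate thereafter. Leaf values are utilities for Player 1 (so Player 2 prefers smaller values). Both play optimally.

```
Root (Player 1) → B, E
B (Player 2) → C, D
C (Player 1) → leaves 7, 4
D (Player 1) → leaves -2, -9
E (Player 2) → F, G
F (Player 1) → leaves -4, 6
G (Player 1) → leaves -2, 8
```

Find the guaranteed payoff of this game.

C (Player 1): max(7, 4) = 7
D (Player 1): max(-2, -9) = -2
B (Player 2): min(7, -2) = -2
F (Player 1): max(-4, 6) = 6
G (Player 1): max(-2, 8) = 8
E (Player 2): min(6, 8) = 6
Root (Player 1): max(-2, 6) = 6

6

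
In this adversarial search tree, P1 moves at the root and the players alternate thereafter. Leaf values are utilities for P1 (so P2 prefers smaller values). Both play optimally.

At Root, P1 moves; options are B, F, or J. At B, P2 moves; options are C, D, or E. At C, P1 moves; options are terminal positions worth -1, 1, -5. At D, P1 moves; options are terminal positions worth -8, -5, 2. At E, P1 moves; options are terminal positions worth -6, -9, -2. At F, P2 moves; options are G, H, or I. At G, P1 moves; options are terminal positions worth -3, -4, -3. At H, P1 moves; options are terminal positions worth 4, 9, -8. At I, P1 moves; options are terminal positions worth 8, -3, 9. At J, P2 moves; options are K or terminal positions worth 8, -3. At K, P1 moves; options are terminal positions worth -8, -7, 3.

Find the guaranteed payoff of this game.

C (P1): max(-1, 1, -5) = 1
D (P1): max(-8, -5, 2) = 2
E (P1): max(-6, -9, -2) = -2
B (P2): min(1, 2, -2) = -2
G (P1): max(-3, -4, -3) = -3
H (P1): max(4, 9, -8) = 9
I (P1): max(8, -3, 9) = 9
F (P2): min(-3, 9, 9) = -3
K (P1): max(-8, -7, 3) = 3
J (P2): min(3, 8, -3) = -3
Root (P1): max(-2, -3, -3) = -2

-2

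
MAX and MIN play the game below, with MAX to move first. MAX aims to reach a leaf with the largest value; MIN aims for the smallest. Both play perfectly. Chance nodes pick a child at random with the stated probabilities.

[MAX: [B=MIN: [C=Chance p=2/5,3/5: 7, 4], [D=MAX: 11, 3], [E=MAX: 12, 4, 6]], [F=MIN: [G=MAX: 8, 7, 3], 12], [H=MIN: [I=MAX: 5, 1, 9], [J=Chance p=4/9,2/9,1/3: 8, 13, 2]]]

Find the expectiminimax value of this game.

8

C (Chance): 2/5·7 + 3/5·4 = 5.2
D (MAX): max(11, 3) = 11
E (MAX): max(12, 4, 6) = 12
B (MIN): min(5.2, 11, 12) = 5.2
G (MAX): max(8, 7, 3) = 8
F (MIN): min(8, 12) = 8
I (MAX): max(5, 1, 9) = 9
J (Chance): 4/9·8 + 2/9·13 + 1/3·2 = 7.11
H (MIN): min(9, 7.11) = 7.11
Root (MAX): max(5.2, 8, 7.11) = 8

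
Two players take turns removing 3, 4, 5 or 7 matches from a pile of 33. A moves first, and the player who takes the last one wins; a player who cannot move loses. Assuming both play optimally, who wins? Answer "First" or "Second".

Mark each pile size as W (mover wins) or L (mover loses):
i:   0  1  2  3  4  5  6  7  8  9 10 11 12 13 14 15 16 17 18 19 20 21 22 23 24 25 26 27 28 29 30 31 32 33
     L  L  L  W  W  W  W  W  W  W  L  L  L  W  W  W  W  W  W  W  L  L  L  W  W  W  W  W  W  W  L  L  L  W
Position 33 is W, so the first player wins.

First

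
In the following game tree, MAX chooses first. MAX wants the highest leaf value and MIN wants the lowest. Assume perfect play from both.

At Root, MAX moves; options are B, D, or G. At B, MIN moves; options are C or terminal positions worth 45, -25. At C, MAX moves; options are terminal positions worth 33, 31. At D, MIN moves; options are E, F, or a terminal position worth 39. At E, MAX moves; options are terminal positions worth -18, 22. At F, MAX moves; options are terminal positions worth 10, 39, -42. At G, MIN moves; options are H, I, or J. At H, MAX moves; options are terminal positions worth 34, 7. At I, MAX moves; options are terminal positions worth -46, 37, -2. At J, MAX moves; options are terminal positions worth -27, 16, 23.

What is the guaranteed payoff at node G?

23

H: max(34, 7) = 34
I: max(-46, 37, -2) = 37
J: max(-27, 16, 23) = 23
G: min(34, 37, 23) = 23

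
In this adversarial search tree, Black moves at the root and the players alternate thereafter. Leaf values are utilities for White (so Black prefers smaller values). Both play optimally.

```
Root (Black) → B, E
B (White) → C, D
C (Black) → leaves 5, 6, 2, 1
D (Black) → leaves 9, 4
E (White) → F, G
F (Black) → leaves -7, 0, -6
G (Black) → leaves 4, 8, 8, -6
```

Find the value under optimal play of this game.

C (Black): min(5, 6, 2, 1) = 1
D (Black): min(9, 4) = 4
B (White): max(1, 4) = 4
F (Black): min(-7, 0, -6) = -7
G (Black): min(4, 8, 8, -6) = -6
E (White): max(-7, -6) = -6
Root (Black): min(4, -6) = -6

-6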